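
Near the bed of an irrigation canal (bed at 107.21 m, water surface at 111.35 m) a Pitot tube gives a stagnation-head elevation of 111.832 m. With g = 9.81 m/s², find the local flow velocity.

Near the bed, under hydrostatic conditions, the piezometric head (z + ψ) equals the free-surface elevation, 111.35 m.
Velocity head = total − piezometric = 111.832 − 111.35 = 0.482 m.
v = √(2g·h_v) = √(2 × 9.81 × 0.482) = 3.08 m/s.

v ≈ 3.08 m/s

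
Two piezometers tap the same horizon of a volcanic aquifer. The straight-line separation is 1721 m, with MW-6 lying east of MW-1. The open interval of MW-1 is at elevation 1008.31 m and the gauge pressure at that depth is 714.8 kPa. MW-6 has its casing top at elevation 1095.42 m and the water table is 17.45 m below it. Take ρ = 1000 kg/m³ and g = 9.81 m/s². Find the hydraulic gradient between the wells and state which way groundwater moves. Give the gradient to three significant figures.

i ≈ 0.00186; groundwater flows toward the east

Pressure head at MW-1: ψ = P/(ρg) = 714.8×1000 / (1000 × 9.81) = 72.86 m.
Total head at MW-1: h = z + ψ = 1008.31 + 72.86 = 1081.17 m.
Total head at MW-6: h = 1095.42 − 17.45 = 1077.97 m.
Head difference: h(MW-1) − h(MW-6) = 1081.17 − 1077.97 = 3.20 m.
Hydraulic gradient: i = |Δh| / L = 3.20 / 1721 = 0.00186.
Flow is from higher to lower head: from MW-1 toward MW-6, i.e. toward the east.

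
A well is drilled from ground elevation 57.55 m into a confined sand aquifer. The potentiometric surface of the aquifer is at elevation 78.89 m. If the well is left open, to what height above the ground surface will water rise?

≈ 21.34 m above ground

Water rises to the potentiometric surface, so the rise above ground = 78.89 − 57.55 = 21.34 m.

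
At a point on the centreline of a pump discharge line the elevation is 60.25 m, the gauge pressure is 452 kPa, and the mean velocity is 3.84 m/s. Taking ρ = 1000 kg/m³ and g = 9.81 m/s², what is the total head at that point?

Pressure head ψ = P/(ρg) = 452×1000 / (1000 × 9.81) = 46.08 m.
Velocity head = v²/(2g) = 3.84² / (2 × 9.81) = 0.752 m.
h = z + ψ + v²/(2g) = 60.25 + 46.08 + 0.752 = 107.08 m.

h ≈ 107.08 m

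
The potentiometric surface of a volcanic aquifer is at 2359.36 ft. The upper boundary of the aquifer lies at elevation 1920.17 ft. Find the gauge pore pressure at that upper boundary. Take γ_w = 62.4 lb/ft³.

P ≈ 190 psi

Pressure head at the aquifer top: ψ = h − z = 2359.36 − 1920.17 = 439.19 ft.
P = γψ/144 = 62.4 × 439.19 / 144 = 190 psi.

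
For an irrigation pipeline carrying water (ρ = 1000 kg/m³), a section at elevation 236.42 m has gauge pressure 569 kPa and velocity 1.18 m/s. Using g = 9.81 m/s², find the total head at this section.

Pressure head ψ = P/(ρg) = 569×1000 / (1000 × 9.81) = 58.00 m.
Velocity head = v²/(2g) = 1.18² / (2 × 9.81) = 0.071 m.
h = z + ψ + v²/(2g) = 236.42 + 58.00 + 0.071 = 294.49 m.

h ≈ 294.49 m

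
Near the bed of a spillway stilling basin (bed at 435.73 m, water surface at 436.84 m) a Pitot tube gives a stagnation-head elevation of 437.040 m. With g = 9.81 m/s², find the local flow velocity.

Near the bed, under hydrostatic conditions, the piezometric head (z + ψ) equals the free-surface elevation, 436.84 m.
Velocity head = total − piezometric = 437.040 − 436.84 = 0.200 m.
v = √(2g·h_v) = √(2 × 9.81 × 0.200) = 1.98 m/s.

v ≈ 1.98 m/s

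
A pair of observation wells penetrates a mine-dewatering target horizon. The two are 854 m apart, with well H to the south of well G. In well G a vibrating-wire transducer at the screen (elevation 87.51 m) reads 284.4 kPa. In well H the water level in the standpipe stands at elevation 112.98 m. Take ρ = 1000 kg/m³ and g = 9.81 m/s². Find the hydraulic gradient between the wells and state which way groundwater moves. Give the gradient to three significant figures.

i ≈ 0.00412; groundwater flows toward the south

Pressure head at well G: ψ = P/(ρg) = 284.4×1000 / (1000 × 9.81) = 28.99 m.
Total head at well G: h = z + ψ = 87.51 + 28.99 = 116.50 m.
Total head at well H: h = 112.98 m (water level in the piezometer is the total head).
Head difference: h(well G) − h(well H) = 116.50 − 112.98 = 3.52 m.
Hydraulic gradient: i = |Δh| / L = 3.52 / 854 = 0.00412.
Flow is from higher to lower head: from well G toward well H, i.e. toward the south.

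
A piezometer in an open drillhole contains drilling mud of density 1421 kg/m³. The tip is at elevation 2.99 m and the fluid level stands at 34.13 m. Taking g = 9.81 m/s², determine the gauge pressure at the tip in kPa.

Pressure head ψ = h − z = 34.13 − 2.99 = 31.14 m.
P = ρgψ = 1421 × 9.81 × 31.14 = 434092 Pa ≈ 434 kPa.

P ≈ 434 kPa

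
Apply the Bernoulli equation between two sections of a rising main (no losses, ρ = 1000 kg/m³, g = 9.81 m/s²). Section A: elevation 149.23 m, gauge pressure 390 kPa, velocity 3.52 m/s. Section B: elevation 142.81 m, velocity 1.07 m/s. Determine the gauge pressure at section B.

P₂ ≈ 459 kPa

Pressure head at A: ψ₁ = P₁/(ρg) = 390×1000 / (1000 × 9.81) = 39.76 m.
Velocity heads: v₁²/2g = 3.52²/19.62 = 0.632 m; v₂²/2g = 1.07²/19.62 = 0.058 m.
Total head H = z₁ + ψ₁ + v₁²/2g = 149.23 + 39.76 + 0.632 = 189.62 m.
ψ₂ = H − z₂ − v₂²/2g = 189.62 − 142.81 − 0.058 = 46.75 m.
P₂ = ρgψ₂ = 1000 × 9.81 × 46.75 ≈ 459 kPa.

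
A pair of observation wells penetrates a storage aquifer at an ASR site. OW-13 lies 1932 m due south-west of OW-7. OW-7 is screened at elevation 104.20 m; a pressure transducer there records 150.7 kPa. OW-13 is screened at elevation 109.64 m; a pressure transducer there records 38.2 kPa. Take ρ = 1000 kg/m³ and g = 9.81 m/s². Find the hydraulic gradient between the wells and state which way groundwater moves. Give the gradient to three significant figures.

Pressure head at OW-7: ψ = P/(ρg) = 150.7×1000 / (1000 × 9.81) = 15.36 m.
Total head at OW-7: h = z + ψ = 104.20 + 15.36 = 119.56 m.
Pressure head at OW-13: ψ = P/(ρg) = 38.2×1000 / (1000 × 9.81) = 3.89 m.
Total head at OW-13: h = z + ψ = 109.64 + 3.89 = 113.53 m.
Head difference: h(OW-7) − h(OW-13) = 119.56 − 113.53 = 6.03 m.
Hydraulic gradient: i = |Δh| / L = 6.03 / 1932 = 0.00312.
Flow is from higher to lower head: from OW-7 toward OW-13, i.e. toward the south-west.

i ≈ 0.00312; groundwater flows toward the south-west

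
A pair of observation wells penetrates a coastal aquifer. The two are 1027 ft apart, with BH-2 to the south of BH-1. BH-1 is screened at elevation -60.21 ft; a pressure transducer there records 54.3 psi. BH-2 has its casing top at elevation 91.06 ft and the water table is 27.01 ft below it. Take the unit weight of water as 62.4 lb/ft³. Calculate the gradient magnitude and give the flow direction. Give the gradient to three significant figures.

i ≈ 0.00102; groundwater flows toward the south

Pressure head at BH-1: ψ = 144·P/γ = 144 × 54.3 / 62.4 = 125.31 ft.
Total head at BH-1: h = z + ψ = -60.21 + 125.31 = 65.10 ft.
Total head at BH-2: h = 91.06 − 27.01 = 64.05 ft.
Head difference: h(BH-1) − h(BH-2) = 65.10 − 64.05 = 1.05 ft.
Hydraulic gradient: i = |Δh| / L = 1.05 / 1027 = 0.00102.
Flow is from higher to lower head: from BH-1 toward BH-2, i.e. toward the south.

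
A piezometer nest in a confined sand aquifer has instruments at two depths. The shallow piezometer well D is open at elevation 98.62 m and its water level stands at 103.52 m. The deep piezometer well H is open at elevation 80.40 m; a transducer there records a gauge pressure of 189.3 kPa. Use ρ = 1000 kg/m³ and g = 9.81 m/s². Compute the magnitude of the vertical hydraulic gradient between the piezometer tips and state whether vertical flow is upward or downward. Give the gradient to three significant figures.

|i_v| ≈ 0.210; vertical flow is downward

Total head at well D: h = 103.52 m (water level in the standpipe).
Pressure head at well H: ψ = P/(ρg) = 189.3×1000 / (1000 × 9.81) = 19.30 m.
Total head at well H: h = z + ψ = 80.40 + 19.30 = 99.70 m.
Δh = h(well D) − h(well H) = 103.52 − 99.70 = 3.82 m.
Vertical separation Δz = 98.62 − 80.40 = 18.22 m.
|i_v| = |Δh| / Δz = 3.82 / 18.22 = 0.210.
Head is higher in the shallow piezometer, so vertical flow is downward (recharge condition).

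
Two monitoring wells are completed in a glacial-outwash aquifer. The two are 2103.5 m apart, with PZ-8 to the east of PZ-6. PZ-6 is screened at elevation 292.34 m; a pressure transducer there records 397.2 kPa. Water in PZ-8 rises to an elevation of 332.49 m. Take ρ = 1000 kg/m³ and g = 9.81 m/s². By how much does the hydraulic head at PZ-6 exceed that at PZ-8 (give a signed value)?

Pressure head at PZ-6: ψ = P/(ρg) = 397.2×1000 / (1000 × 9.81) = 40.49 m.
Total head at PZ-6: h = z + ψ = 292.34 + 40.49 = 332.83 m.
Total head at PZ-8: h = 332.49 m (water level in the piezometer is the total head).
Head difference: h(PZ-6) − h(PZ-8) = 332.83 − 332.49 = 0.34 m.

Δh ≈ 0.34 m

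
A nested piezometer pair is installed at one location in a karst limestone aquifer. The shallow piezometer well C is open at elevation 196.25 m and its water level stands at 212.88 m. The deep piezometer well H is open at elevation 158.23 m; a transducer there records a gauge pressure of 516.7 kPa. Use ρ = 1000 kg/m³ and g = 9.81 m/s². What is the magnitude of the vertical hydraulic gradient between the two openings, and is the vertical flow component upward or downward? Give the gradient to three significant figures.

|i_v| ≈ 0.0521; vertical flow is downward

Total head at well C: h = 212.88 m (water level in the standpipe).
Pressure head at well H: ψ = P/(ρg) = 516.7×1000 / (1000 × 9.81) = 52.67 m.
Total head at well H: h = z + ψ = 158.23 + 52.67 = 210.90 m.
Δh = h(well C) − h(well H) = 212.88 − 210.90 = 1.98 m.
Vertical separation Δz = 196.25 − 158.23 = 38.02 m.
|i_v| = |Δh| / Δz = 1.98 / 38.02 = 0.0521.
Head is higher in the shallow piezometer, so vertical flow is downward (recharge condition).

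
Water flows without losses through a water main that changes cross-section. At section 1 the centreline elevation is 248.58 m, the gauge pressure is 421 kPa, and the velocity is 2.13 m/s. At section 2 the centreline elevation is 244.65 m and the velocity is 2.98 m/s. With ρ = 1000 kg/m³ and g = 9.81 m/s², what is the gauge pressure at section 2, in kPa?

P₂ ≈ 457 kPa

Pressure head at 1: ψ₁ = P₁/(ρg) = 421×1000 / (1000 × 9.81) = 42.92 m.
Velocity heads: v₁²/2g = 2.13²/19.62 = 0.231 m; v₂²/2g = 2.98²/19.62 = 0.453 m.
Total head H = z₁ + ψ₁ + v₁²/2g = 248.58 + 42.92 + 0.231 = 291.73 m.
ψ₂ = H − z₂ − v₂²/2g = 291.73 − 244.65 − 0.453 = 46.63 m.
P₂ = ρgψ₂ = 1000 × 9.81 × 46.63 ≈ 457 kPa.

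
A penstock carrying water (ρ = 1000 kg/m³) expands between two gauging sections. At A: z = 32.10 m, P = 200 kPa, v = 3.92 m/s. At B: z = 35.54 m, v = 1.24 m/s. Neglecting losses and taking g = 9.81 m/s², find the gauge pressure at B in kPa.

P₂ ≈ 173 kPa

Pressure head at A: ψ₁ = P₁/(ρg) = 200×1000 / (1000 × 9.81) = 20.39 m.
Velocity heads: v₁²/2g = 3.92²/19.62 = 0.783 m; v₂²/2g = 1.24²/19.62 = 0.078 m.
Total head H = z₁ + ψ₁ + v₁²/2g = 32.10 + 20.39 + 0.783 = 53.27 m.
ψ₂ = H − z₂ − v₂²/2g = 53.27 − 35.54 − 0.078 = 17.65 m.
P₂ = ρgψ₂ = 1000 × 9.81 × 17.65 ≈ 173 kPa.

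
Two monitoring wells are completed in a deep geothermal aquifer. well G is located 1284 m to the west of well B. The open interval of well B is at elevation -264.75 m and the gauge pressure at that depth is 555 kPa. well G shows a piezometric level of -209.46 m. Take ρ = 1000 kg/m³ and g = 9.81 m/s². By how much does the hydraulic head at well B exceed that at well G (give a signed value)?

Pressure head at well B: ψ = P/(ρg) = 555×1000 / (1000 × 9.81) = 56.57 m.
Total head at well B: h = z + ψ = -264.75 + 56.57 = -208.18 m.
Total head at well G: h = -209.46 m (water level in the piezometer is the total head).
Head difference: h(well B) − h(well G) = -208.18 − (-209.46) = 1.28 m.

Δh ≈ 1.28 m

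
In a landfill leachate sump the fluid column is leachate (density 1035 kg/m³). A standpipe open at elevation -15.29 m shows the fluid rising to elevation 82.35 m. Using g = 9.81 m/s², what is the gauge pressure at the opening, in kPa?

P ≈ 991 kPa

Pressure head ψ = h − z = 82.35 − (-15.29) = 97.64 m.
P = ρgψ = 1035 × 9.81 × 97.64 = 991373 Pa ≈ 991 kPa.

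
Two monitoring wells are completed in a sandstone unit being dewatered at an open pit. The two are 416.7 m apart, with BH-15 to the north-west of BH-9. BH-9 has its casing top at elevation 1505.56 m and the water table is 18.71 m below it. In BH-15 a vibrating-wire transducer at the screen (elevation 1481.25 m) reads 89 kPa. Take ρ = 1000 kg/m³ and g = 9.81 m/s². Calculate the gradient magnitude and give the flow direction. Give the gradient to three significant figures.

i ≈ 0.00833; groundwater flows toward the south-east

Total head at BH-9: h = 1505.56 − 18.71 = 1486.85 m.
Pressure head at BH-15: ψ = P/(ρg) = 89×1000 / (1000 × 9.81) = 9.07 m.
Total head at BH-15: h = z + ψ = 1481.25 + 9.07 = 1490.32 m.
Head difference: h(BH-9) − h(BH-15) = 1486.85 − 1490.32 = -3.47 m.
Hydraulic gradient: i = |Δh| / L = 3.47 / 416.7 = 0.00833.
Flow is from higher to lower head: from BH-15 toward BH-9, i.e. toward the south-east.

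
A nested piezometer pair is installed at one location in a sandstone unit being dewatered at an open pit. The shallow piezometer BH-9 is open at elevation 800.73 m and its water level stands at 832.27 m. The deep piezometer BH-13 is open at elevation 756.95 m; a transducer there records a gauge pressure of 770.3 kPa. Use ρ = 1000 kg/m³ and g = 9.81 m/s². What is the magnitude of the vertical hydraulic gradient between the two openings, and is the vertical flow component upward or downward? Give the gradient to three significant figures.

|i_v| ≈ 0.0731; vertical flow is upward

Total head at BH-9: h = 832.27 m (water level in the standpipe).
Pressure head at BH-13: ψ = P/(ρg) = 770.3×1000 / (1000 × 9.81) = 78.52 m.
Total head at BH-13: h = z + ψ = 756.95 + 78.52 = 835.47 m.
Δh = h(BH-9) − h(BH-13) = 832.27 − 835.47 = -3.20 m.
Vertical separation Δz = 800.73 − 756.95 = 43.78 m.
|i_v| = |Δh| / Δz = 3.20 / 43.78 = 0.0731.
Head is higher in the deep piezometer, so vertical flow is upward (discharge condition).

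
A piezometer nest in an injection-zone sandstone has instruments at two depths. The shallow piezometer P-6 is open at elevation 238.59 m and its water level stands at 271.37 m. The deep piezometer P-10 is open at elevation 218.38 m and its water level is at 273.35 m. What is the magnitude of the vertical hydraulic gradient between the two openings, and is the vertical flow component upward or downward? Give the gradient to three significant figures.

Total head at P-6: h = 271.37 m (water level in the standpipe).
Total head at P-10: h = 273.35 m.
Δh = h(P-6) − h(P-10) = 271.37 − 273.35 = -1.98 m.
Vertical separation Δz = 238.59 − 218.38 = 20.21 m.
|i_v| = |Δh| / Δz = 1.98 / 20.21 = 0.0980.
Head is higher in the deep piezometer, so vertical flow is upward (discharge condition).

|i_v| ≈ 0.0980; vertical flow is upward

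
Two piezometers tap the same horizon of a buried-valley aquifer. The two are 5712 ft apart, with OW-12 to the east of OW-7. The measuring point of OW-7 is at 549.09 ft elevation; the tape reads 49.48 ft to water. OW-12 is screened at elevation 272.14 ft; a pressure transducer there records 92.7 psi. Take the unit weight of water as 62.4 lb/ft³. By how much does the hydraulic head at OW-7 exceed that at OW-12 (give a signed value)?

Total head at OW-7: h = 549.09 − 49.48 = 499.61 ft.
Pressure head at OW-12: ψ = 144·P/γ = 144 × 92.7 / 62.4 = 213.92 ft.
Total head at OW-12: h = z + ψ = 272.14 + 213.92 = 486.06 ft.
Head difference: h(OW-7) − h(OW-12) = 499.61 − 486.06 = 13.55 ft.

Δh ≈ 13.55 ft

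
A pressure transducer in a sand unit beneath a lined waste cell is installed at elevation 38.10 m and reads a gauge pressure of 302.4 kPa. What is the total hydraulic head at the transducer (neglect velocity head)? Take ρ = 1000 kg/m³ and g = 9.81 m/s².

h ≈ 68.93 m

ψ = P/(ρg) = 302.4×1000 / (1000 × 9.81) = 30.83 m.
h = z + ψ = 38.10 + 30.83 = 68.93 m.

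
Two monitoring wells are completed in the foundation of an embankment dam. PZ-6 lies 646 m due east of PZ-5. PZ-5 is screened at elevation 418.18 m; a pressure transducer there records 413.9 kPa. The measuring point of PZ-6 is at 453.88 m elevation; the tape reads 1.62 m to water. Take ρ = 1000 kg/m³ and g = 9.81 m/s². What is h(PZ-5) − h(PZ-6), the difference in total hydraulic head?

Δh ≈ 8.11 m

Pressure head at PZ-5: ψ = P/(ρg) = 413.9×1000 / (1000 × 9.81) = 42.19 m.
Total head at PZ-5: h = z + ψ = 418.18 + 42.19 = 460.37 m.
Total head at PZ-6: h = 453.88 − 1.62 = 452.26 m.
Head difference: h(PZ-5) − h(PZ-6) = 460.37 − 452.26 = 8.11 m.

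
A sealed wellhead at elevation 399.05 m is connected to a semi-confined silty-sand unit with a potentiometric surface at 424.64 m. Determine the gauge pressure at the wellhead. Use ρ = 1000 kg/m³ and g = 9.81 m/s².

P ≈ 251 kPa

Head above the cap: Δh = 424.64 − 399.05 = 25.59 m.
P = ρgΔh = 1000 × 9.81 × 25.59 = 251038 Pa ≈ 251 kPa.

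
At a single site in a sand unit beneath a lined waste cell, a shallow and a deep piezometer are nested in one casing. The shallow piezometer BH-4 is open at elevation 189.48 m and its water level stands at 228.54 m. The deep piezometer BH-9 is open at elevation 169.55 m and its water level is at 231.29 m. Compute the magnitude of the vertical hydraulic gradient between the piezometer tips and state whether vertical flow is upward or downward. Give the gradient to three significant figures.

Total head at BH-4: h = 228.54 m (water level in the standpipe).
Total head at BH-9: h = 231.29 m.
Δh = h(BH-4) − h(BH-9) = 228.54 − 231.29 = -2.75 m.
Vertical separation Δz = 189.48 − 169.55 = 19.93 m.
|i_v| = |Δh| / Δz = 2.75 / 19.93 = 0.138.
Head is higher in the deep piezometer, so vertical flow is upward (discharge condition).

|i_v| ≈ 0.138; vertical flow is upward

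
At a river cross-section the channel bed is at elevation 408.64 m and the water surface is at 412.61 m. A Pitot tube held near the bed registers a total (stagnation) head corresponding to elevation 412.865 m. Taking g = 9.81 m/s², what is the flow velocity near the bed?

Near the bed, under hydrostatic conditions, the piezometric head (z + ψ) equals the free-surface elevation, 412.61 m.
Velocity head = total − piezometric = 412.865 − 412.61 = 0.255 m.
v = √(2g·h_v) = √(2 × 9.81 × 0.255) = 2.24 m/s.

v ≈ 2.24 m/s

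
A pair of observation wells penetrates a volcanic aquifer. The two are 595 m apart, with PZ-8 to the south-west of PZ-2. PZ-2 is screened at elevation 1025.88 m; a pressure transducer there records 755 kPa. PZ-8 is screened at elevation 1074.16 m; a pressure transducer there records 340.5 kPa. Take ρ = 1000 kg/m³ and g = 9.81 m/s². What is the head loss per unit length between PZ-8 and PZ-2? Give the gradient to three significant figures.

i ≈ 0.0101 m/m

Pressure head at PZ-2: ψ = P/(ρg) = 755×1000 / (1000 × 9.81) = 76.96 m.
Total head at PZ-2: h = z + ψ = 1025.88 + 76.96 = 1102.84 m.
Pressure head at PZ-8: ψ = P/(ρg) = 340.5×1000 / (1000 × 9.81) = 34.71 m.
Total head at PZ-8: h = z + ψ = 1074.16 + 34.71 = 1108.87 m.
Head difference: h(PZ-2) − h(PZ-8) = 1102.84 − 1108.87 = -6.03 m.
Hydraulic gradient: i = |Δh| / L = 6.03 / 595 = 0.0101.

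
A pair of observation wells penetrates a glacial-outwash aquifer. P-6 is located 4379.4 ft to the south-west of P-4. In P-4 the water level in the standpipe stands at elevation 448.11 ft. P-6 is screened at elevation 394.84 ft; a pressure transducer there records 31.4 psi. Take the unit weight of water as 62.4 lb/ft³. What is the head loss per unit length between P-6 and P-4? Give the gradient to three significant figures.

i ≈ 0.00438 ft/ft

Total head at P-4: h = 448.11 ft (water level in the piezometer is the total head).
Pressure head at P-6: ψ = 144·P/γ = 144 × 31.4 / 62.4 = 72.46 ft.
Total head at P-6: h = z + ψ = 394.84 + 72.46 = 467.30 ft.
Head difference: h(P-4) − h(P-6) = 448.11 − 467.30 = -19.19 ft.
Hydraulic gradient: i = |Δh| / L = 19.19 / 4379.4 = 0.00438.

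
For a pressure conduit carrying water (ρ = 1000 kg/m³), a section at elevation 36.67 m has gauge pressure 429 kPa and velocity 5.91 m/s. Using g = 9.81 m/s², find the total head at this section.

h ≈ 82.18 m

Pressure head ψ = P/(ρg) = 429×1000 / (1000 × 9.81) = 43.73 m.
Velocity head = v²/(2g) = 5.91² / (2 × 9.81) = 1.780 m.
h = z + ψ + v²/(2g) = 36.67 + 43.73 + 1.780 = 82.18 m.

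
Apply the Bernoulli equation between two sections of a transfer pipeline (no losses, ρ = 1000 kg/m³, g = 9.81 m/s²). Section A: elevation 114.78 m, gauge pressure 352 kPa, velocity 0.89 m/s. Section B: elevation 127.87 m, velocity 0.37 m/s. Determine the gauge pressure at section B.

P₂ ≈ 224 kPa

Pressure head at A: ψ₁ = P₁/(ρg) = 352×1000 / (1000 × 9.81) = 35.88 m.
Velocity heads: v₁²/2g = 0.89²/19.62 = 0.040 m; v₂²/2g = 0.37²/19.62 = 0.007 m.
Total head H = z₁ + ψ₁ + v₁²/2g = 114.78 + 35.88 + 0.040 = 150.70 m.
ψ₂ = H − z₂ − v₂²/2g = 150.70 − 127.87 − 0.007 = 22.82 m.
P₂ = ρgψ₂ = 1000 × 9.81 × 22.82 ≈ 224 kPa.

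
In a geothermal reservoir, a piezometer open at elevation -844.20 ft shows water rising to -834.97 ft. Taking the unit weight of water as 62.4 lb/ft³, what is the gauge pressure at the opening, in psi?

P ≈ 4.00 psi

Pressure head ψ = h − z = -834.97 − (-844.20) = 9.23 ft.
P = γ·ψ / 144 = 62.4 × 9.23 / 144 = 4.00 psi.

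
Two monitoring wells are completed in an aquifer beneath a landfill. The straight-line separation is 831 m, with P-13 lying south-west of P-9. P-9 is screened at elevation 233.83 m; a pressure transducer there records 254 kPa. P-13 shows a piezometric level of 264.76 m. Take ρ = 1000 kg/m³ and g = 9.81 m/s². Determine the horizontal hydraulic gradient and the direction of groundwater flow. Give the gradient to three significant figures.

i ≈ 0.00606; groundwater flows toward the north-east

Pressure head at P-9: ψ = P/(ρg) = 254×1000 / (1000 × 9.81) = 25.89 m.
Total head at P-9: h = z + ψ = 233.83 + 25.89 = 259.72 m.
Total head at P-13: h = 264.76 m (water level in the piezometer is the total head).
Head difference: h(P-9) − h(P-13) = 259.72 − 264.76 = -5.04 m.
Hydraulic gradient: i = |Δh| / L = 5.04 / 831 = 0.00606.
Flow is from higher to lower head: from P-13 toward P-9, i.e. toward the north-east.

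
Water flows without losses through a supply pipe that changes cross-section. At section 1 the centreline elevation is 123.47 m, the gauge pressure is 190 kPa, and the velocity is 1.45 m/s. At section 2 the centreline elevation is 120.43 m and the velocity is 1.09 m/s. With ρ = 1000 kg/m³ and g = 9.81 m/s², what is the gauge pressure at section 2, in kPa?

P₂ ≈ 220 kPa

Pressure head at 1: ψ₁ = P₁/(ρg) = 190×1000 / (1000 × 9.81) = 19.37 m.
Velocity heads: v₁²/2g = 1.45²/19.62 = 0.107 m; v₂²/2g = 1.09²/19.62 = 0.061 m.
Total head H = z₁ + ψ₁ + v₁²/2g = 123.47 + 19.37 + 0.107 = 142.95 m.
ψ₂ = H − z₂ − v₂²/2g = 142.95 − 120.43 − 0.061 = 22.46 m.
P₂ = ρgψ₂ = 1000 × 9.81 × 22.46 ≈ 220 kPa.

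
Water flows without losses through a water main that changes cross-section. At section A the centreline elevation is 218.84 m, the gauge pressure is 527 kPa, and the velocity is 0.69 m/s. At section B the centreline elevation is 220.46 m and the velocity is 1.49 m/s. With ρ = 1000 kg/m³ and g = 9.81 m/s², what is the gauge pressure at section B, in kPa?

Pressure head at A: ψ₁ = P₁/(ρg) = 527×1000 / (1000 × 9.81) = 53.72 m.
Velocity heads: v₁²/2g = 0.69²/19.62 = 0.024 m; v₂²/2g = 1.49²/19.62 = 0.113 m.
Total head H = z₁ + ψ₁ + v₁²/2g = 218.84 + 53.72 + 0.024 = 272.58 m.
ψ₂ = H − z₂ − v₂²/2g = 272.58 − 220.46 − 0.113 = 52.01 m.
P₂ = ρgψ₂ = 1000 × 9.81 × 52.01 ≈ 510 kPa.

P₂ ≈ 510 kPa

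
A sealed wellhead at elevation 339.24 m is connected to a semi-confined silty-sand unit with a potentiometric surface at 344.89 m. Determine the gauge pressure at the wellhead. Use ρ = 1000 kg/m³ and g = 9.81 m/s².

Head above the cap: Δh = 344.89 − 339.24 = 5.65 m.
P = ρgΔh = 1000 × 9.81 × 5.65 = 55426 Pa ≈ 55.4 kPa.

P ≈ 55.4 kPa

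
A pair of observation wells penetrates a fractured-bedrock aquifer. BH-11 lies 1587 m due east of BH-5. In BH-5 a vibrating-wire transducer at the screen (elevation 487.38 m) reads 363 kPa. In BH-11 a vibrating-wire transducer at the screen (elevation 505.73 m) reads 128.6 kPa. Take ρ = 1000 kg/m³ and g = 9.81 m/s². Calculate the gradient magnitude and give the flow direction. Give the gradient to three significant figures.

i ≈ 0.00349; groundwater flows toward the east

Pressure head at BH-5: ψ = P/(ρg) = 363×1000 / (1000 × 9.81) = 37.00 m.
Total head at BH-5: h = z + ψ = 487.38 + 37.00 = 524.38 m.
Pressure head at BH-11: ψ = P/(ρg) = 128.6×1000 / (1000 × 9.81) = 13.11 m.
Total head at BH-11: h = z + ψ = 505.73 + 13.11 = 518.84 m.
Head difference: h(BH-5) − h(BH-11) = 524.38 − 518.84 = 5.54 m.
Hydraulic gradient: i = |Δh| / L = 5.54 / 1587 = 0.00349.
Flow is from higher to lower head: from BH-5 toward BH-11, i.e. toward the east.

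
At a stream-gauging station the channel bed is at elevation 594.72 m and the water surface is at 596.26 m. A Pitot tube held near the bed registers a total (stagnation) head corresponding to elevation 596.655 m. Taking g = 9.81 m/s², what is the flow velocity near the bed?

Near the bed, under hydrostatic conditions, the piezometric head (z + ψ) equals the free-surface elevation, 596.26 m.
Velocity head = total − piezometric = 596.655 − 596.26 = 0.395 m.
v = √(2g·h_v) = √(2 × 9.81 × 0.395) = 2.78 m/s.

v ≈ 2.78 m/s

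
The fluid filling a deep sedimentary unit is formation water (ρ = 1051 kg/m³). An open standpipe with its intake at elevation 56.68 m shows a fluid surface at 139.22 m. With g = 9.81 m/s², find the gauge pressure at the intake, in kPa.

P ≈ 851 kPa

Pressure head ψ = h − z = 139.22 − 56.68 = 82.54 m.
P = ρgψ = 1051 × 9.81 × 82.54 = 851013 Pa ≈ 851 kPa.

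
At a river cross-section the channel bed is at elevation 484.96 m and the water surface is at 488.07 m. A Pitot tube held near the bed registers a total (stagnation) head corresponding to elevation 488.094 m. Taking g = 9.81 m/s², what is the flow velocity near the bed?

Near the bed, under hydrostatic conditions, the piezometric head (z + ψ) equals the free-surface elevation, 488.07 m.
Velocity head = total − piezometric = 488.094 − 488.07 = 0.024 m.
v = √(2g·h_v) = √(2 × 9.81 × 0.024) = 0.686 m/s.

v ≈ 0.686 m/s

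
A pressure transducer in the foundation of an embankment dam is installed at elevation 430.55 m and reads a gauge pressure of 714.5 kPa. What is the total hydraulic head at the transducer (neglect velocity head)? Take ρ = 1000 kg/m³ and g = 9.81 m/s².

ψ = P/(ρg) = 714.5×1000 / (1000 × 9.81) = 72.83 m.
h = z + ψ = 430.55 + 72.83 = 503.38 m.

h ≈ 503.38 m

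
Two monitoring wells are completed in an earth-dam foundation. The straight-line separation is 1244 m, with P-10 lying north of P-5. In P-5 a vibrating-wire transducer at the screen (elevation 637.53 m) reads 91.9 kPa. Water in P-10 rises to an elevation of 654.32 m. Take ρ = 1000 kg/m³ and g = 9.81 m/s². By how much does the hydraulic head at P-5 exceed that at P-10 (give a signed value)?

Δh ≈ -7.42 m

Pressure head at P-5: ψ = P/(ρg) = 91.9×1000 / (1000 × 9.81) = 9.37 m.
Total head at P-5: h = z + ψ = 637.53 + 9.37 = 646.90 m.
Total head at P-10: h = 654.32 m (water level in the piezometer is the total head).
Head difference: h(P-5) − h(P-10) = 646.90 − 654.32 = -7.42 m.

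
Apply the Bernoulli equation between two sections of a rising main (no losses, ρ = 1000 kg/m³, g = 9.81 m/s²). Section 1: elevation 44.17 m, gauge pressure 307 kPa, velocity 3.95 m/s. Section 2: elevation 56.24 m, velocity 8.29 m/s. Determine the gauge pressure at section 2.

Pressure head at 1: ψ₁ = P₁/(ρg) = 307×1000 / (1000 × 9.81) = 31.29 m.
Velocity heads: v₁²/2g = 3.95²/19.62 = 0.795 m; v₂²/2g = 8.29²/19.62 = 3.503 m.
Total head H = z₁ + ψ₁ + v₁²/2g = 44.17 + 31.29 + 0.795 = 76.26 m.
ψ₂ = H − z₂ − v₂²/2g = 76.26 − 56.24 − 3.503 = 16.52 m.
P₂ = ρgψ₂ = 1000 × 9.81 × 16.52 ≈ 162 kPa.

P₂ ≈ 162 kPa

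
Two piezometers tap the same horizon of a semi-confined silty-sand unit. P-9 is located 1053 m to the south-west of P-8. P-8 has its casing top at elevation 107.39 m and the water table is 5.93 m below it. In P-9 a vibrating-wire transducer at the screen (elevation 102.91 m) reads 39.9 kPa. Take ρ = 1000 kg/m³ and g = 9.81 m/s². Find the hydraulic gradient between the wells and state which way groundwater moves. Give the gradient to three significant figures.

Total head at P-8: h = 107.39 − 5.93 = 101.46 m.
Pressure head at P-9: ψ = P/(ρg) = 39.9×1000 / (1000 × 9.81) = 4.07 m.
Total head at P-9: h = z + ψ = 102.91 + 4.07 = 106.98 m.
Head difference: h(P-8) − h(P-9) = 101.46 − 106.98 = -5.52 m.
Hydraulic gradient: i = |Δh| / L = 5.52 / 1053 = 0.00524.
Flow is from higher to lower head: from P-9 toward P-8, i.e. toward the north-east.

i ≈ 0.00524; groundwater flows toward the north-east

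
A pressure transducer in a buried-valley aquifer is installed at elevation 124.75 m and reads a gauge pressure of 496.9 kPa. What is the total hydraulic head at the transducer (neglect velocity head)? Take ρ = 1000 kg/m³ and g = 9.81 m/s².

ψ = P/(ρg) = 496.9×1000 / (1000 × 9.81) = 50.65 m.
h = z + ψ = 124.75 + 50.65 = 175.40 m.

h ≈ 175.40 m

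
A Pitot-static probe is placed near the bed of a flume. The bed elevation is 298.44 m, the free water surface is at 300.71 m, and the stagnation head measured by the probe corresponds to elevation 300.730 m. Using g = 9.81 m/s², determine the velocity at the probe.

Near the bed, under hydrostatic conditions, the piezometric head (z + ψ) equals the free-surface elevation, 300.71 m.
Velocity head = total − piezometric = 300.730 − 300.71 = 0.020 m.
v = √(2g·h_v) = √(2 × 9.81 × 0.020) = 0.626 m/s.

v ≈ 0.626 m/s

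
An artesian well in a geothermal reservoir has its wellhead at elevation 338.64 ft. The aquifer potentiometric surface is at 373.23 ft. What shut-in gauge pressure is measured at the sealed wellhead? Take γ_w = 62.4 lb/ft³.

Head above the cap: Δh = 373.23 − 338.64 = 34.59 ft.
P = γΔh/144 = 62.4 × 34.59 / 144 = 15.0 psi.

P ≈ 15.0 psi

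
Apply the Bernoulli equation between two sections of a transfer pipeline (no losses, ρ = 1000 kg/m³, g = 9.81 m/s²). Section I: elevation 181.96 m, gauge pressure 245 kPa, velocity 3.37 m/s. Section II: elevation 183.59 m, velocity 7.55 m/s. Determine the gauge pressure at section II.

Pressure head at I: ψ₁ = P₁/(ρg) = 245×1000 / (1000 × 9.81) = 24.97 m.
Velocity heads: v₁²/2g = 3.37²/19.62 = 0.579 m; v₂²/2g = 7.55²/19.62 = 2.905 m.
Total head H = z₁ + ψ₁ + v₁²/2g = 181.96 + 24.97 + 0.579 = 207.51 m.
ψ₂ = H − z₂ − v₂²/2g = 207.51 − 183.59 − 2.905 = 21.01 m.
P₂ = ρgψ₂ = 1000 × 9.81 × 21.01 ≈ 206 kPa.

P₂ ≈ 206 kPa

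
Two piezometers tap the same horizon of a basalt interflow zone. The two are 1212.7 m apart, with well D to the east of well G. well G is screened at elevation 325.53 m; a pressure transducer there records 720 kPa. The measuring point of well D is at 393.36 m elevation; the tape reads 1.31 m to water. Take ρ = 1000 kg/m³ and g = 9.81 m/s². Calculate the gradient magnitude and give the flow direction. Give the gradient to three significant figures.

Pressure head at well G: ψ = P/(ρg) = 720×1000 / (1000 × 9.81) = 73.39 m.
Total head at well G: h = z + ψ = 325.53 + 73.39 = 398.92 m.
Total head at well D: h = 393.36 − 1.31 = 392.05 m.
Head difference: h(well G) − h(well D) = 398.92 − 392.05 = 6.87 m.
Hydraulic gradient: i = |Δh| / L = 6.87 / 1212.7 = 0.00567.
Flow is from higher to lower head: from well G toward well D, i.e. toward the east.

i ≈ 0.00567; groundwater flows toward the east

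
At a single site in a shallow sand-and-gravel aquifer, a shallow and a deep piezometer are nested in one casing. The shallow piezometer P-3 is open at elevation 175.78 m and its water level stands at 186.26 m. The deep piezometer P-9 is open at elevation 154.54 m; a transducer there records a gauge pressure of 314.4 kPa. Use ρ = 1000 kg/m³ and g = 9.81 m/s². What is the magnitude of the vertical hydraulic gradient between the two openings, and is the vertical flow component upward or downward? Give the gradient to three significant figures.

Total head at P-3: h = 186.26 m (water level in the standpipe).
Pressure head at P-9: ψ = P/(ρg) = 314.4×1000 / (1000 × 9.81) = 32.05 m.
Total head at P-9: h = z + ψ = 154.54 + 32.05 = 186.59 m.
Δh = h(P-3) − h(P-9) = 186.26 − 186.59 = -0.33 m.
Vertical separation Δz = 175.78 − 154.54 = 21.24 m.
|i_v| = |Δh| / Δz = 0.33 / 21.24 = 0.0155.
Head is higher in the deep piezometer, so vertical flow is upward (discharge condition).

|i_v| ≈ 0.0155; vertical flow is upward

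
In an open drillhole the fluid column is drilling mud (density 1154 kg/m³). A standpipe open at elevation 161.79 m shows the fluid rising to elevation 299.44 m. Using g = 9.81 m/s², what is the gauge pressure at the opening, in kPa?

Pressure head ψ = h − z = 299.44 − 161.79 = 137.65 m.
P = ρgψ = 1154 × 9.81 × 137.65 = 1558300 Pa ≈ 1560 kPa.

P ≈ 1560 kPa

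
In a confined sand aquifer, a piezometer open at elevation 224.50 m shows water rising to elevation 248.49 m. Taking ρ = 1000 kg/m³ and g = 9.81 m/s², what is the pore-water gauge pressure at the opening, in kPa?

P ≈ 235 kPa

Pressure head ψ = h − z = 248.49 − 224.50 = 23.99 m.
P = ρgψ = 1000 × 9.81 × 23.99 = 235342 Pa ≈ 235 kPa.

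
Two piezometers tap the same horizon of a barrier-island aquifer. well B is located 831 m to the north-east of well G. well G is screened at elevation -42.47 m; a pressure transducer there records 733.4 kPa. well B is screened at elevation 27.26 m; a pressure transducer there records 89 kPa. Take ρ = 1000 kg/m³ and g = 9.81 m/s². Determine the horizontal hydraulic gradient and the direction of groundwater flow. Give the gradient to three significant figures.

i ≈ 0.00486; groundwater flows toward the south-west

Pressure head at well G: ψ = P/(ρg) = 733.4×1000 / (1000 × 9.81) = 74.76 m.
Total head at well G: h = z + ψ = -42.47 + 74.76 = 32.29 m.
Pressure head at well B: ψ = P/(ρg) = 89×1000 / (1000 × 9.81) = 9.07 m.
Total head at well B: h = z + ψ = 27.26 + 9.07 = 36.33 m.
Head difference: h(well G) − h(well B) = 32.29 − 36.33 = -4.04 m.
Hydraulic gradient: i = |Δh| / L = 4.04 / 831 = 0.00486.
Flow is from higher to lower head: from well B toward well G, i.e. toward the south-west.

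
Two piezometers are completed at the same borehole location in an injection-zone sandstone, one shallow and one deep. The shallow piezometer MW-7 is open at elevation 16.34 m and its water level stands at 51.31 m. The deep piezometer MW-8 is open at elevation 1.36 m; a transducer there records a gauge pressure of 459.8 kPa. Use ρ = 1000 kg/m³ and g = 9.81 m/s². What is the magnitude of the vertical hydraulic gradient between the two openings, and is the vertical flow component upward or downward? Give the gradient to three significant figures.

Total head at MW-7: h = 51.31 m (water level in the standpipe).
Pressure head at MW-8: ψ = P/(ρg) = 459.8×1000 / (1000 × 9.81) = 46.87 m.
Total head at MW-8: h = z + ψ = 1.36 + 46.87 = 48.23 m.
Δh = h(MW-7) − h(MW-8) = 51.31 − 48.23 = 3.08 m.
Vertical separation Δz = 16.34 − 1.36 = 14.98 m.
|i_v| = |Δh| / Δz = 3.08 / 14.98 = 0.206.
Head is higher in the shallow piezometer, so vertical flow is downward (recharge condition).

|i_v| ≈ 0.206; vertical flow is downward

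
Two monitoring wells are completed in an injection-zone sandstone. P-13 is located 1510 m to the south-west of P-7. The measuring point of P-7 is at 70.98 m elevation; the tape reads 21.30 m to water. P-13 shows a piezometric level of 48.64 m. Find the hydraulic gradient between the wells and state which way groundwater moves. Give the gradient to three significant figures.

i ≈ 0.000689; groundwater flows toward the south-west

Total head at P-7: h = 70.98 − 21.30 = 49.68 m.
Total head at P-13: h = 48.64 m (water level in the piezometer is the total head).
Head difference: h(P-7) − h(P-13) = 49.68 − 48.64 = 1.04 m.
Hydraulic gradient: i = |Δh| / L = 1.04 / 1510 = 0.000689.
Flow is from higher to lower head: from P-7 toward P-13, i.e. toward the south-west.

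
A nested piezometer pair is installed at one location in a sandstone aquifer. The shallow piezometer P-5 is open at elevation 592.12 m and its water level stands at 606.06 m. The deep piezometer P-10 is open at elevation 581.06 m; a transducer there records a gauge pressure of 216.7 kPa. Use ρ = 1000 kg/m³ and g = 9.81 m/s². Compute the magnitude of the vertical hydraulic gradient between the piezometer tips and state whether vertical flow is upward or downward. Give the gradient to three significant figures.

Total head at P-5: h = 606.06 m (water level in the standpipe).
Pressure head at P-10: ψ = P/(ρg) = 216.7×1000 / (1000 × 9.81) = 22.09 m.
Total head at P-10: h = z + ψ = 581.06 + 22.09 = 603.15 m.
Δh = h(P-5) − h(P-10) = 606.06 − 603.15 = 2.91 m.
Vertical separation Δz = 592.12 − 581.06 = 11.06 m.
|i_v| = |Δh| / Δz = 2.91 / 11.06 = 0.263.
Head is higher in the shallow piezometer, so vertical flow is downward (recharge condition).

|i_v| ≈ 0.263; vertical flow is downward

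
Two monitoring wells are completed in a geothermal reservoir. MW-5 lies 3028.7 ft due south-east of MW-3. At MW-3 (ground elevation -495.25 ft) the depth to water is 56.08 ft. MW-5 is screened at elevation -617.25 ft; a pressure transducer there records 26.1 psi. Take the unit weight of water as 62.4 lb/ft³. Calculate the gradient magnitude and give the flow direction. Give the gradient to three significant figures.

i ≈ 0.00188; groundwater flows toward the south-east

Total head at MW-3: h = -495.25 − 56.08 = -551.33 ft.
Pressure head at MW-5: ψ = 144·P/γ = 144 × 26.1 / 62.4 = 60.23 ft.
Total head at MW-5: h = z + ψ = -617.25 + 60.23 = -557.02 ft.
Head difference: h(MW-3) − h(MW-5) = -551.33 − (-557.02) = 5.69 ft.
Hydraulic gradient: i = |Δh| / L = 5.69 / 3028.7 = 0.00188.
Flow is from higher to lower head: from MW-3 toward MW-5, i.e. toward the south-east.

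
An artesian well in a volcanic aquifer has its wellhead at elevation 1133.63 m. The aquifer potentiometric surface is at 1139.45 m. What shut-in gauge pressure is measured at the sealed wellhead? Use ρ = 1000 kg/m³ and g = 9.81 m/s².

P ≈ 57.1 kPa

Head above the cap: Δh = 1139.45 − 1133.63 = 5.82 m.
P = ρgΔh = 1000 × 9.81 × 5.82 = 57094 Pa ≈ 57.1 kPa.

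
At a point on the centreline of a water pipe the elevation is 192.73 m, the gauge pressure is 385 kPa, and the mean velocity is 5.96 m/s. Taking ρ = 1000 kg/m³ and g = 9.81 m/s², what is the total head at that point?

h ≈ 233.79 m

Pressure head ψ = P/(ρg) = 385×1000 / (1000 × 9.81) = 39.25 m.
Velocity head = v²/(2g) = 5.96² / (2 × 9.81) = 1.810 m.
h = z + ψ + v²/(2g) = 192.73 + 39.25 + 1.810 = 233.79 m.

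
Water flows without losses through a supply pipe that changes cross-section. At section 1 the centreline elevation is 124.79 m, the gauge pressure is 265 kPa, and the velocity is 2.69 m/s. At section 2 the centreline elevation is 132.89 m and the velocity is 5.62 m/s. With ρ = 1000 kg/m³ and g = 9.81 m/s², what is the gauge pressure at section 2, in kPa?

Pressure head at 1: ψ₁ = P₁/(ρg) = 265×1000 / (1000 × 9.81) = 27.01 m.
Velocity heads: v₁²/2g = 2.69²/19.62 = 0.369 m; v₂²/2g = 5.62²/19.62 = 1.610 m.
Total head H = z₁ + ψ₁ + v₁²/2g = 124.79 + 27.01 + 0.369 = 152.17 m.
ψ₂ = H − z₂ − v₂²/2g = 152.17 − 132.89 − 1.610 = 17.67 m.
P₂ = ρgψ₂ = 1000 × 9.81 × 17.67 ≈ 173 kPa.

P₂ ≈ 173 kPa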